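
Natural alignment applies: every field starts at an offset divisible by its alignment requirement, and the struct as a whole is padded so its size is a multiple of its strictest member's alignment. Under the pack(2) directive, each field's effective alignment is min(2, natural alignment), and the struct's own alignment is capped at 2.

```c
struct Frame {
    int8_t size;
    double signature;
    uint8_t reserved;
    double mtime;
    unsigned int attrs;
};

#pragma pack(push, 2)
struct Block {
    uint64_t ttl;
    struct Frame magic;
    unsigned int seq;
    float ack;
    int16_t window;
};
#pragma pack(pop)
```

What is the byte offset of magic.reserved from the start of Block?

24

Frame: 0..1  size  (1B, 1-aligned); 1..8  -- padding (7B); 8..16  signature  (8B, 8-aligned); 16..17  reserved  (1B, 1-aligned); 17..24  -- padding (7B); 24..32  mtime  (8B, 8-aligned); 32..36  attrs  (4B, 4-aligned); 36..40  -- tail padding (4B); sizeof = 40, alignof = 8
0..8  ttl  (8B, 2-aligned)
8..48  magic  (40B, 2-aligned)
within Frame: reserved at 16
8 + 16 = 24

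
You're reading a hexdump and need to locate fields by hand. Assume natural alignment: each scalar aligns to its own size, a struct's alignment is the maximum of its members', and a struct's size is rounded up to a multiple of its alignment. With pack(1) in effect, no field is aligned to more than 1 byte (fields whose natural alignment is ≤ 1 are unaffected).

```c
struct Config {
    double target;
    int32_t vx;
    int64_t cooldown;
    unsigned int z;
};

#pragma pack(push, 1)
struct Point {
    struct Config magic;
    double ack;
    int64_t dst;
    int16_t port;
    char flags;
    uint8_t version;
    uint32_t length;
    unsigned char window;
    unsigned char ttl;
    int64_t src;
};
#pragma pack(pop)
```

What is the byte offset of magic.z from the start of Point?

24

Config: @0: target [8B, align 8] → 8; @8: vx [4B, align 4] → 12; +4 pad (align 8); @16: cooldown [8B, align 8] → 24; @24: z [4B, align 4] → 28; +4 tail pad (align 8); size 32, align 8
@0: magic [32B, align 1] → 32
within Config: z at 24
0 + 24 = 24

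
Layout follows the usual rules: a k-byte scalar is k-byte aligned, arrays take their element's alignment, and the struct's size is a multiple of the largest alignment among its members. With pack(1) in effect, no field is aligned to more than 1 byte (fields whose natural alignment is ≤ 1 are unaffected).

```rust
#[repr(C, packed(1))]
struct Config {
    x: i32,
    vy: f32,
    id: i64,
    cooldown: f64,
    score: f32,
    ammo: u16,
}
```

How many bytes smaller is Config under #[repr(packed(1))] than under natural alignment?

natural layout:
  x at 0 (size 4, align 4) → ends 4
  vy at 4 (size 4, align 4) → ends 8
  id at 8 (size 8, align 8) → ends 16
  cooldown at 16 (size 8, align 8) → ends 24
  score at 24 (size 4, align 4) → ends 28
  ammo at 28 (size 2, align 2) → ends 30
  tail pad 2 to reach multiple of 8
  total 32 bytes, alignment 8
packed(1) layout:
  x at 0 (size 4, align 1) → ends 4
  vy at 4 (size 4, align 1) → ends 8
  id at 8 (size 8, align 1) → ends 16
  cooldown at 16 (size 8, align 1) → ends 24
  score at 24 (size 4, align 1) → ends 28
  ammo at 28 (size 2, align 1) → ends 30
  total 30 bytes, alignment 1
32 − 30 = 2

2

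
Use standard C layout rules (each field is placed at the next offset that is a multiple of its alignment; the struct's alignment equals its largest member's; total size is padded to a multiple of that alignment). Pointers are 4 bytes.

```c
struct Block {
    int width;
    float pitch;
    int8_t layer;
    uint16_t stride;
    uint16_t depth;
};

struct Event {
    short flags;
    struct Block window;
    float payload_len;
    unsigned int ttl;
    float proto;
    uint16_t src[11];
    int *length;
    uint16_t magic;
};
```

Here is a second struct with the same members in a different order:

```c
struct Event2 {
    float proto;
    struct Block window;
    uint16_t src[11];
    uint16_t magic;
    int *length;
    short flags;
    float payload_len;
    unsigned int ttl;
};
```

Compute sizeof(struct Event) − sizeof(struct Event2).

4

Block: width at 0 (size 4, align 4) → ends 4; pitch at 4 (size 4, align 4) → ends 8; layer at 8 (size 1, align 1) → ends 9; pad 1 to align 2 for stride; stride at 10 (size 2, align 2) → ends 12; depth at 12 (size 2, align 2) → ends 14; tail pad 2 to reach multiple of 4; total 16 bytes, alignment 4
flags at 0 (size 2, align 2) → ends 2
pad 2 to align 4 for window
window at 4 (size 16, align 4) → ends 20
payload_len at 20 (size 4, align 4) → ends 24
ttl at 24 (size 4, align 4) → ends 28
proto at 28 (size 4, align 4) → ends 32
src at 32 (size 22, align 2) → ends 54
pad 2 to align 4 for length
length at 56 (size 4, align 4) → ends 60
magic at 60 (size 2, align 2) → ends 62
tail pad 2 to reach multiple of 4
total 64 bytes, alignment 4
— Event2 —
proto at 0 (size 4, align 4) → ends 4
window at 4 (size 16, align 4) → ends 20
src at 20 (size 22, align 2) → ends 42
magic at 42 (size 2, align 2) → ends 44
length at 44 (size 4, align 4) → ends 48
flags at 48 (size 2, align 2) → ends 50
pad 2 to align 4 for payload_len
payload_len at 52 (size 4, align 4) → ends 56
ttl at 56 (size 4, align 4) → ends 60
total 60 bytes, alignment 4
64 − 60 = 4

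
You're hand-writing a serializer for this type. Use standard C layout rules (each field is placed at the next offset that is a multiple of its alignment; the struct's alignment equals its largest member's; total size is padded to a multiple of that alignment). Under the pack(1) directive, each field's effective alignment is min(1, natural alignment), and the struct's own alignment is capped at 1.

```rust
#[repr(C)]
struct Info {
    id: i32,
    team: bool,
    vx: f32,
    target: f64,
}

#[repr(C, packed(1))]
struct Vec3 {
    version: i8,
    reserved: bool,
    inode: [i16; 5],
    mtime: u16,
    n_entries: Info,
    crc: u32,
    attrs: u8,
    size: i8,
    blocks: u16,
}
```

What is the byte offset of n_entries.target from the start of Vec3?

30

Info: @0: id [4B, align 4] → 4; @4: team [1B, align 1] → 5; +3 pad (align 4); @8: vx [4B, align 4] → 12; +4 pad (align 8); @16: target [8B, align 8] → 24; size 24, align 8
@0: version [1B, align 1] → 1
@1: reserved [1B, align 1] → 2
@2: inode [10B, align 1] → 12
@12: mtime [2B, align 1] → 14
@14: n_entries [24B, align 1] → 38
within Info: target at 16
14 + 16 = 30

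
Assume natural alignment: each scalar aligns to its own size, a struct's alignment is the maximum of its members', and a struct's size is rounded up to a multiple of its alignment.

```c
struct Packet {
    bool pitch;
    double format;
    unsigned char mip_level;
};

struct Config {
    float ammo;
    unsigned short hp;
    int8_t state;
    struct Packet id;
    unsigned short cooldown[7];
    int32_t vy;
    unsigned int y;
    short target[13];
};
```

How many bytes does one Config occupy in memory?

Packet: pitch at 0 (size 1, align 1) → ends 1; pad 7 to align 8 for format; format at 8 (size 8, align 8) → ends 16; mip_level at 16 (size 1, align 1) → ends 17; tail pad 7 to reach multiple of 8; total 24 bytes, alignment 8
ammo at 0 (size 4, align 4) → ends 4
hp at 4 (size 2, align 2) → ends 6
state at 6 (size 1, align 1) → ends 7
pad 1 to align 8 for id
id at 8 (size 24, align 8) → ends 32
cooldown at 32 (size 14, align 2) → ends 46
pad 2 to align 4 for vy
vy at 48 (size 4, align 4) → ends 52
y at 52 (size 4, align 4) → ends 56
target at 56 (size 26, align 2) → ends 82
tail pad 6 to reach multiple of 8
total 88 bytes, alignment 8

88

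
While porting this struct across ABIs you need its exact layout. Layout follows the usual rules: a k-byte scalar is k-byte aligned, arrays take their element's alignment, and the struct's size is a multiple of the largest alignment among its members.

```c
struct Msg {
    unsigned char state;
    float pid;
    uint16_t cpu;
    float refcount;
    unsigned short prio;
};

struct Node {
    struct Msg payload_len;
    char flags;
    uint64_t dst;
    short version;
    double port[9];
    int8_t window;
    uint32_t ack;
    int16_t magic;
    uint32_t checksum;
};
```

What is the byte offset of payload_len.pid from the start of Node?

4

Msg: state at 0 (size 1, align 1) → ends 1; pad 3 to align 4 for pid; pid at 4 (size 4, align 4) → ends 8; cpu at 8 (size 2, align 2) → ends 10; pad 2 to align 4 for refcount; refcount at 12 (size 4, align 4) → ends 16; prio at 16 (size 2, align 2) → ends 18; tail pad 2 to reach multiple of 4; total 20 bytes, alignment 4
payload_len at 0 (size 20, align 4) → ends 20
within Msg: pid at 4
0 + 4 = 4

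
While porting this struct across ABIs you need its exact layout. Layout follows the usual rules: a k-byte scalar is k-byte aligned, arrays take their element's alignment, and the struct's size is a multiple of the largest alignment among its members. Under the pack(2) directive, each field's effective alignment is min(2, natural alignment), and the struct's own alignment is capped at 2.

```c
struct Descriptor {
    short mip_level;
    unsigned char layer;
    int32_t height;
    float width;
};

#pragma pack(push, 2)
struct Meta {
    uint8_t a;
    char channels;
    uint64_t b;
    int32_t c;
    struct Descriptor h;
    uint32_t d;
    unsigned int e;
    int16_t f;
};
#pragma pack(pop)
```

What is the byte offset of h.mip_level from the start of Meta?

14

Descriptor: @0: mip_level [2B, align 2] → 2; @2: layer [1B, align 1] → 3; +1 pad (align 4); @4: height [4B, align 4] → 8; @8: width [4B, align 4] → 12; size 12, align 4
@0: a [1B, align 1] → 1
@1: channels [1B, align 1] → 2
@2: b [8B, align 2] → 10
@10: c [4B, align 2] → 14
@14: h [12B, align 2] → 26
within Descriptor: mip_level at 0
14 + 0 = 14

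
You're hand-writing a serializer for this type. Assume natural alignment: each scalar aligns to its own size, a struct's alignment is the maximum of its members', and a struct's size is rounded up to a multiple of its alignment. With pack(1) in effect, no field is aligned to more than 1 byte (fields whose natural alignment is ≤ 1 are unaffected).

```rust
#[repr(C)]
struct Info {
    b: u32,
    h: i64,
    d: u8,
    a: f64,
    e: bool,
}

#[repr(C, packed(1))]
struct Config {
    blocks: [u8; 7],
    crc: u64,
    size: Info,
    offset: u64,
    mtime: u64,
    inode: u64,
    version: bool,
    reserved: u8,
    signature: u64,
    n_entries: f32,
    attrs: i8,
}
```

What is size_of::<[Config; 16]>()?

Info: @0: b [4B, align 4] → 4; +4 pad (align 8); @8: h [8B, align 8] → 16; @16: d [1B, align 1] → 17; +7 pad (align 8); @24: a [8B, align 8] → 32; @32: e [1B, align 1] → 33; +7 tail pad (align 8); size 40, align 8
@0: blocks [7B, align 1] → 7
@7: crc [8B, align 1] → 15
@15: size [40B, align 1] → 55
@55: offset [8B, align 1] → 63
@63: mtime [8B, align 1] → 71
@71: inode [8B, align 1] → 79
@79: version [1B, align 1] → 80
@80: reserved [1B, align 1] → 81
@81: signature [8B, align 1] → 89
@89: n_entries [4B, align 1] → 93
@93: attrs [1B, align 1] → 94
size 94, align 1
array of 16: 16 × 94 = 1504

1504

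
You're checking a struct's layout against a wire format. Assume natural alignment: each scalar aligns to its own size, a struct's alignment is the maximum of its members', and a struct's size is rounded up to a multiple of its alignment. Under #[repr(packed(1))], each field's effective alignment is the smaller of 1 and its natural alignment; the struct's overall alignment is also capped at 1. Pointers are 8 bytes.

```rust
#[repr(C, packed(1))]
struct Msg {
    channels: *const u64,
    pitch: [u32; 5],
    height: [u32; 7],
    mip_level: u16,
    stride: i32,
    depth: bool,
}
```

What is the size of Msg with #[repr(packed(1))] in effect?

63

channels at 0 (size 8, align 1) → ends 8
pitch at 8 (size 20, align 1) → ends 28
height at 28 (size 28, align 1) → ends 56
mip_level at 56 (size 2, align 1) → ends 58
stride at 58 (size 4, align 1) → ends 62
depth at 62 (size 1, align 1) → ends 63
total 63 bytes, alignment 1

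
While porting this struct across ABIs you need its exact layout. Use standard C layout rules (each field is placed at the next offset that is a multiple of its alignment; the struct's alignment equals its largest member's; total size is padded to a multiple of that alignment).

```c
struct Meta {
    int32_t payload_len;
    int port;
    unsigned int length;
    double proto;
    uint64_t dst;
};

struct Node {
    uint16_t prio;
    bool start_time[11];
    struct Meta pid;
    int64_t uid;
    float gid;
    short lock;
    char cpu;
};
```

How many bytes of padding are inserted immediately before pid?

3

Meta: @0: payload_len [4B, align 4] → 4; @4: port [4B, align 4] → 8; @8: length [4B, align 4] → 12; +4 pad (align 8); @16: proto [8B, align 8] → 24; @24: dst [8B, align 8] → 32; size 32, align 8
@0: prio [2B, align 2] → 2
@2: start_time [11B, align 1] → 13
+3 pad (align 8)
@16: pid [32B, align 8] → 48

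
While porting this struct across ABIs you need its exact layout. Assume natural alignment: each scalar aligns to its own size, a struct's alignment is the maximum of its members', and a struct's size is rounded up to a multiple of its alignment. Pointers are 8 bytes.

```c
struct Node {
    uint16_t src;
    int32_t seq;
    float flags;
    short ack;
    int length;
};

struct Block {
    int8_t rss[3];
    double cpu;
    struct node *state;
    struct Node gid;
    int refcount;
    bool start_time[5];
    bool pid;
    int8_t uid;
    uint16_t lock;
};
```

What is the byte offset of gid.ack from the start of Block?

Node: @0: src [2B, align 2] → 2; +2 pad (align 4); @4: seq [4B, align 4] → 8; @8: flags [4B, align 4] → 12; @12: ack [2B, align 2] → 14; +2 pad (align 4); @16: length [4B, align 4] → 20; size 20, align 4
@0: rss [3B, align 1] → 3
+5 pad (align 8)
@8: cpu [8B, align 8] → 16
@16: state [8B, align 8] → 24
@24: gid [20B, align 4] → 44
within Node: ack at 12
24 + 12 = 36

36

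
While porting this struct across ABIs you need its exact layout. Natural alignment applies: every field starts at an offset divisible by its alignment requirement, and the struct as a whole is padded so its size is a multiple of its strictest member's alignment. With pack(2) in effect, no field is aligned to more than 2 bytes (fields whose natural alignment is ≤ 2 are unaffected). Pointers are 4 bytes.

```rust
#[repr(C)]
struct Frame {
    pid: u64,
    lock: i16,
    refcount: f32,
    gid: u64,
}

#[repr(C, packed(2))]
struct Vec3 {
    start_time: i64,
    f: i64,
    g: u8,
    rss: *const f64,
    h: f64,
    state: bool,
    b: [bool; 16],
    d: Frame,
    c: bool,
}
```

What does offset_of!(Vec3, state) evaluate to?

30

Frame: 0..8  pid  (8B, 8-aligned); 8..10  lock  (2B, 2-aligned); 10..12  -- padding (2B); 12..16  refcount  (4B, 4-aligned); 16..24  gid  (8B, 8-aligned); sizeof = 24, alignof = 8
0..8  start_time  (8B, 2-aligned)
8..16  f  (8B, 2-aligned)
16..17  g  (1B, 1-aligned)
17..18  -- padding (1B)
18..22  rss  (4B, 2-aligned)
22..30  h  (8B, 2-aligned)
30..31  state  (1B, 1-aligned)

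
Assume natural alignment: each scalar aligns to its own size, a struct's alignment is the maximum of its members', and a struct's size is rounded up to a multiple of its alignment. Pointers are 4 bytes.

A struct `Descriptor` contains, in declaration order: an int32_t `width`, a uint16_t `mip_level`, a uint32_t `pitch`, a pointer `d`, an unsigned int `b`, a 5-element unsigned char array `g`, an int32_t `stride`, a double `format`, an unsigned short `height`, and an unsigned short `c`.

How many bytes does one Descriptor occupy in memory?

48 bytes

0..4  width  (4B, 4-aligned)
4..6  mip_level  (2B, 2-aligned)
6..8  -- padding (2B)
8..12  pitch  (4B, 4-aligned)
12..16  d  (4B, 4-aligned)
16..20  b  (4B, 4-aligned)
20..25  g  (5B, 1-aligned)
25..28  -- padding (3B)
28..32  stride  (4B, 4-aligned)
32..40  format  (8B, 8-aligned)
40..42  height  (2B, 2-aligned)
42..44  c  (2B, 2-aligned)
44..48  -- tail padding (4B)
sizeof = 48, alignof = 8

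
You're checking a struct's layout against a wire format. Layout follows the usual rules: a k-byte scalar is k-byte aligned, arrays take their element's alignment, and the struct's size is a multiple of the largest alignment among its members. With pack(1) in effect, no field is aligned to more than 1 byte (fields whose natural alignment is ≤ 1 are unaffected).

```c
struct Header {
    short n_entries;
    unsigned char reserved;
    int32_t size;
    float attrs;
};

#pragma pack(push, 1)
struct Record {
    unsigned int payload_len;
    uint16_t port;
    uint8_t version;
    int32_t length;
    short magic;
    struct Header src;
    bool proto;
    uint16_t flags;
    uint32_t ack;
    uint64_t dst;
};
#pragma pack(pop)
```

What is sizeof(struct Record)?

Header: n_entries at 0 (size 2, align 2) → ends 2; reserved at 2 (size 1, align 1) → ends 3; pad 1 to align 4 for size; size at 4 (size 4, align 4) → ends 8; attrs at 8 (size 4, align 4) → ends 12; total 12 bytes, alignment 4
payload_len at 0 (size 4, align 1) → ends 4
port at 4 (size 2, align 1) → ends 6
version at 6 (size 1, align 1) → ends 7
length at 7 (size 4, align 1) → ends 11
magic at 11 (size 2, align 1) → ends 13
src at 13 (size 12, align 1) → ends 25
proto at 25 (size 1, align 1) → ends 26
flags at 26 (size 2, align 1) → ends 28
ack at 28 (size 4, align 1) → ends 32
dst at 32 (size 8, align 1) → ends 40
total 40 bytes, alignment 1

40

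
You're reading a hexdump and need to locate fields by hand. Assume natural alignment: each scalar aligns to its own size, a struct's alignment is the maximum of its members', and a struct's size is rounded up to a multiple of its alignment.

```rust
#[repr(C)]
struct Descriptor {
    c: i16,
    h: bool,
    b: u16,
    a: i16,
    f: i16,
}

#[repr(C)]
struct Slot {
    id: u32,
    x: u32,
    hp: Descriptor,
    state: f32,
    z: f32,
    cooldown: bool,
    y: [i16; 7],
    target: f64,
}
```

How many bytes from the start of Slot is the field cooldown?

Descriptor: @0: c [2B, align 2] → 2; @2: h [1B, align 1] → 3; +1 pad (align 2); @4: b [2B, align 2] → 6; @6: a [2B, align 2] → 8; @8: f [2B, align 2] → 10; size 10, align 2
@0: id [4B, align 4] → 4
@4: x [4B, align 4] → 8
@8: hp [10B, align 2] → 18
+2 pad (align 4)
@20: state [4B, align 4] → 24
@24: z [4B, align 4] → 28
@28: cooldown [1B, align 1] → 29

28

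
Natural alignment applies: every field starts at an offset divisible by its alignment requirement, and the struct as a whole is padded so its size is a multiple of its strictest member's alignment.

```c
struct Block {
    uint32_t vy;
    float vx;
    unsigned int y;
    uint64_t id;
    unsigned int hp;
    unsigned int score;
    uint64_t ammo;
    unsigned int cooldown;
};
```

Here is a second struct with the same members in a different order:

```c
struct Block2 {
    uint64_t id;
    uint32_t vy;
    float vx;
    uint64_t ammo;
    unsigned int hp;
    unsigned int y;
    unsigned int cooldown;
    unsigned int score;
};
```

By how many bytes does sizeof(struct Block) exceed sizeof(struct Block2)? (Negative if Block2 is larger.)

8

@0: vy [4B, align 4] → 4
@4: vx [4B, align 4] → 8
@8: y [4B, align 4] → 12
+4 pad (align 8)
@16: id [8B, align 8] → 24
@24: hp [4B, align 4] → 28
@28: score [4B, align 4] → 32
@32: ammo [8B, align 8] → 40
@40: cooldown [4B, align 4] → 44
+4 tail pad (align 8)
size 48, align 8
— Block2 —
@0: id [8B, align 8] → 8
@8: vy [4B, align 4] → 12
@12: vx [4B, align 4] → 16
@16: ammo [8B, align 8] → 24
@24: hp [4B, align 4] → 28
@28: y [4B, align 4] → 32
@32: cooldown [4B, align 4] → 36
@36: score [4B, align 4] → 40
size 40, align 8
48 − 40 = 8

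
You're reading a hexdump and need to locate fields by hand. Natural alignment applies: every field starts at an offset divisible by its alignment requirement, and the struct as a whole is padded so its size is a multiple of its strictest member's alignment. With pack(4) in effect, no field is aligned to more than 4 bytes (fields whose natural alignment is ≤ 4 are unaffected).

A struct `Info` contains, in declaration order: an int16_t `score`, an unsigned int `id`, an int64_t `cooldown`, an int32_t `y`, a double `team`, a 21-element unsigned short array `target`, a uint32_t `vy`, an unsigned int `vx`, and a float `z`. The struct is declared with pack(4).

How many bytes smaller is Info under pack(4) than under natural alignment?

4

natural layout:
  0..2  score  (2B, 2-aligned)
  2..4  -- padding (2B)
  4..8  id  (4B, 4-aligned)
  8..16  cooldown  (8B, 8-aligned)
  16..20  y  (4B, 4-aligned)
  20..24  -- padding (4B)
  24..32  team  (8B, 8-aligned)
  32..74  target  (42B, 2-aligned)
  74..76  -- padding (2B)
  76..80  vy  (4B, 4-aligned)
  80..84  vx  (4B, 4-aligned)
  84..88  z  (4B, 4-aligned)
  sizeof = 88, alignof = 8
packed(4) layout:
  0..2  score  (2B, 2-aligned)
  2..4  -- padding (2B)
  4..8  id  (4B, 4-aligned)
  8..16  cooldown  (8B, 4-aligned)
  16..20  y  (4B, 4-aligned)
  20..28  team  (8B, 4-aligned)
  28..70  target  (42B, 2-aligned)
  70..72  -- padding (2B)
  72..76  vy  (4B, 4-aligned)
  76..80  vx  (4B, 4-aligned)
  80..84  z  (4B, 4-aligned)
  sizeof = 84, alignof = 4
88 − 84 = 4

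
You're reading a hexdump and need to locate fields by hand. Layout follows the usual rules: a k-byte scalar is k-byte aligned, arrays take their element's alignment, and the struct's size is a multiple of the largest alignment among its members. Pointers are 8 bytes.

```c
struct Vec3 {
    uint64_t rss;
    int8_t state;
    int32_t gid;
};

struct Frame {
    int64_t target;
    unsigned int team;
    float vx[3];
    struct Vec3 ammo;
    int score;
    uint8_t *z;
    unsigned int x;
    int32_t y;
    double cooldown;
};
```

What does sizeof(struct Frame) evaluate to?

72

Vec3: rss at 0 (size 8, align 8) → ends 8; state at 8 (size 1, align 1) → ends 9; pad 3 to align 4 for gid; gid at 12 (size 4, align 4) → ends 16; total 16 bytes, alignment 8
target at 0 (size 8, align 8) → ends 8
team at 8 (size 4, align 4) → ends 12
vx at 12 (size 12, align 4) → ends 24
ammo at 24 (size 16, align 8) → ends 40
score at 40 (size 4, align 4) → ends 44
pad 4 to align 8 for z
z at 48 (size 8, align 8) → ends 56
x at 56 (size 4, align 4) → ends 60
y at 60 (size 4, align 4) → ends 64
cooldown at 64 (size 8, align 8) → ends 72
total 72 bytes, alignment 8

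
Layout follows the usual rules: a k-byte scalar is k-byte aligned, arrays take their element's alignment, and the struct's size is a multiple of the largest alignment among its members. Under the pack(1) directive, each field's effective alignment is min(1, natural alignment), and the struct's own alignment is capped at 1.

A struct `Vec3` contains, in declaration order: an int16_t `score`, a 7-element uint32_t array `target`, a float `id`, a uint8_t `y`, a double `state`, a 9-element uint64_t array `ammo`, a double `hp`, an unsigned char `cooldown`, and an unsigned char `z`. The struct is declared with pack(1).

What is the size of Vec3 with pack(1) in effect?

@0: score [2B, align 1] → 2
@2: target [28B, align 1] → 30
@30: id [4B, align 1] → 34
@34: y [1B, align 1] → 35
@35: state [8B, align 1] → 43
@43: ammo [72B, align 1] → 115
@115: hp [8B, align 1] → 123
@123: cooldown [1B, align 1] → 124
@124: z [1B, align 1] → 125
size 125, align 1

125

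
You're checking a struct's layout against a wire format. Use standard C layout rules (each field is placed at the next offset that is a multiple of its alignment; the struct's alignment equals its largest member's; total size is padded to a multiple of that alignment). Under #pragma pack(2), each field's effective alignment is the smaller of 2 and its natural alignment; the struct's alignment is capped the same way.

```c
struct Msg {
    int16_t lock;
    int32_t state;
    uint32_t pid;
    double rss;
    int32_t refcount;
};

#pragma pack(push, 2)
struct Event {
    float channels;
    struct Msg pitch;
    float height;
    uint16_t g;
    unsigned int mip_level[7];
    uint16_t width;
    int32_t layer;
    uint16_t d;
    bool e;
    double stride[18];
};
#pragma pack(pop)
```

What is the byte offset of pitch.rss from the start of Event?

Msg: lock at 0 (size 2, align 2) → ends 2; pad 2 to align 4 for state; state at 4 (size 4, align 4) → ends 8; pid at 8 (size 4, align 4) → ends 12; pad 4 to align 8 for rss; rss at 16 (size 8, align 8) → ends 24; refcount at 24 (size 4, align 4) → ends 28; tail pad 4 to reach multiple of 8; total 32 bytes, alignment 8
channels at 0 (size 4, align 2) → ends 4
pitch at 4 (size 32, align 2) → ends 36
within Msg: rss at 16
4 + 16 = 20

20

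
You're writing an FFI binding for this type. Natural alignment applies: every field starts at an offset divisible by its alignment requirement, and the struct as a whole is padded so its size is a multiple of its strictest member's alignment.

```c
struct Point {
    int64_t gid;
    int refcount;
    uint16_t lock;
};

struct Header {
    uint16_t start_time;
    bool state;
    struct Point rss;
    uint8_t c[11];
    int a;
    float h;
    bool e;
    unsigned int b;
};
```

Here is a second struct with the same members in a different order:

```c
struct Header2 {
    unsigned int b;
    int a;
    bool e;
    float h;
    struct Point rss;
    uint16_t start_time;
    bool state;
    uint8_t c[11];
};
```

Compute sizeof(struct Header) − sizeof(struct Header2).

Point: gid at 0 (size 8, align 8) → ends 8; refcount at 8 (size 4, align 4) → ends 12; lock at 12 (size 2, align 2) → ends 14; tail pad 2 to reach multiple of 8; total 16 bytes, alignment 8
start_time at 0 (size 2, align 2) → ends 2
state at 2 (size 1, align 1) → ends 3
pad 5 to align 8 for rss
rss at 8 (size 16, align 8) → ends 24
c at 24 (size 11, align 1) → ends 35
pad 1 to align 4 for a
a at 36 (size 4, align 4) → ends 40
h at 40 (size 4, align 4) → ends 44
e at 44 (size 1, align 1) → ends 45
pad 3 to align 4 for b
b at 48 (size 4, align 4) → ends 52
tail pad 4 to reach multiple of 8
total 56 bytes, alignment 8
— Header2 —
b at 0 (size 4, align 4) → ends 4
a at 4 (size 4, align 4) → ends 8
e at 8 (size 1, align 1) → ends 9
pad 3 to align 4 for h
h at 12 (size 4, align 4) → ends 16
rss at 16 (size 16, align 8) → ends 32
start_time at 32 (size 2, align 2) → ends 34
state at 34 (size 1, align 1) → ends 35
c at 35 (size 11, align 1) → ends 46
tail pad 2 to reach multiple of 8
total 48 bytes, alignment 8
56 − 48 = 8

8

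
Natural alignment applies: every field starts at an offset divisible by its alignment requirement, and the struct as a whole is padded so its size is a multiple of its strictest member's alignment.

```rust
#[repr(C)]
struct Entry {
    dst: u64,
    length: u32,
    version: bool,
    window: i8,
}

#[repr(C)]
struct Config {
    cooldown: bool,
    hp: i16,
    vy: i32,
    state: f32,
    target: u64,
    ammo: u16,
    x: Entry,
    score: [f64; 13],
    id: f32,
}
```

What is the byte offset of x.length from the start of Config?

40

Entry: 0..8  dst  (8B, 8-aligned); 8..12  length  (4B, 4-aligned); 12..13  version  (1B, 1-aligned); 13..14  window  (1B, 1-aligned); 14..16  -- tail padding (2B); sizeof = 16, alignof = 8
0..1  cooldown  (1B, 1-aligned)
1..2  -- padding (1B)
2..4  hp  (2B, 2-aligned)
4..8  vy  (4B, 4-aligned)
8..12  state  (4B, 4-aligned)
12..16  -- padding (4B)
16..24  target  (8B, 8-aligned)
24..26  ammo  (2B, 2-aligned)
26..32  -- padding (6B)
32..48  x  (16B, 8-aligned)
within Entry: length at 8
32 + 8 = 40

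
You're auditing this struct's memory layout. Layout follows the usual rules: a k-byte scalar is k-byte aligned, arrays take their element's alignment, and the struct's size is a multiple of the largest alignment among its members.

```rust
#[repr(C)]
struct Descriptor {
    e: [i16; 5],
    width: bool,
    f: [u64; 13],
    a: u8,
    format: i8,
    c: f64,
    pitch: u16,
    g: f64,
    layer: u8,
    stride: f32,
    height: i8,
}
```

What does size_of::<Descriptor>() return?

168 bytes

0..10  e  (10B, 2-aligned)
10..11  width  (1B, 1-aligned)
11..16  -- padding (5B)
16..120  f  (104B, 8-aligned)
120..121  a  (1B, 1-aligned)
121..122  format  (1B, 1-aligned)
122..128  -- padding (6B)
128..136  c  (8B, 8-aligned)
136..138  pitch  (2B, 2-aligned)
138..144  -- padding (6B)
144..152  g  (8B, 8-aligned)
152..153  layer  (1B, 1-aligned)
153..156  -- padding (3B)
156..160  stride  (4B, 4-aligned)
160..161  height  (1B, 1-aligned)
161..168  -- tail padding (7B)
sizeof = 168, alignof = 8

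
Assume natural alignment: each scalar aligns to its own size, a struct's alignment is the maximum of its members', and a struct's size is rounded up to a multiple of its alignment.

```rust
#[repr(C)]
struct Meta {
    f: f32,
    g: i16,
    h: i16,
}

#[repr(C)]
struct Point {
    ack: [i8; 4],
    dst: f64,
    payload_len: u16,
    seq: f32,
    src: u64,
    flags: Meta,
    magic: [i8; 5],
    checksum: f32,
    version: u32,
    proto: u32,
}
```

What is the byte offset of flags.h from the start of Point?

38

Meta: 0..4  f  (4B, 4-aligned); 4..6  g  (2B, 2-aligned); 6..8  h  (2B, 2-aligned); sizeof = 8, alignof = 4
0..4  ack  (4B, 1-aligned)
4..8  -- padding (4B)
8..16  dst  (8B, 8-aligned)
16..18  payload_len  (2B, 2-aligned)
18..20  -- padding (2B)
20..24  seq  (4B, 4-aligned)
24..32  src  (8B, 8-aligned)
32..40  flags  (8B, 4-aligned)
within Meta: h at 6
32 + 6 = 38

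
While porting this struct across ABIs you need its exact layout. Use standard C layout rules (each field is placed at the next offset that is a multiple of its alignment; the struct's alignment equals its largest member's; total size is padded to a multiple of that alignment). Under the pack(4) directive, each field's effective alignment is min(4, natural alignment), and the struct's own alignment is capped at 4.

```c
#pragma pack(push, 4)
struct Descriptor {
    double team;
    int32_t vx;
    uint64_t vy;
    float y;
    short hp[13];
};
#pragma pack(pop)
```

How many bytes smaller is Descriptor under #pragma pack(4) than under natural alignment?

natural layout:
  @0: team [8B, align 8] → 8
  @8: vx [4B, align 4] → 12
  +4 pad (align 8)
  @16: vy [8B, align 8] → 24
  @24: y [4B, align 4] → 28
  @28: hp [26B, align 2] → 54
  +2 tail pad (align 8)
  size 56, align 8
packed(4) layout:
  @0: team [8B, align 4] → 8
  @8: vx [4B, align 4] → 12
  @12: vy [8B, align 4] → 20
  @20: y [4B, align 4] → 24
  @24: hp [26B, align 2] → 50
  +2 tail pad (align 4)
  size 52, align 4
56 − 52 = 4

4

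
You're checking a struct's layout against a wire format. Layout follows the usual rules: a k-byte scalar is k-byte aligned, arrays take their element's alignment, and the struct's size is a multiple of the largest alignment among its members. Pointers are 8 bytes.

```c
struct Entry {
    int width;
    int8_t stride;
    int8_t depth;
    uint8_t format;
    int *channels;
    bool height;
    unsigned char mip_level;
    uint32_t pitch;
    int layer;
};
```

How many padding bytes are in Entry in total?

0..4  width  (4B, 4-aligned)
4..5  stride  (1B, 1-aligned)
5..6  depth  (1B, 1-aligned)
6..7  format  (1B, 1-aligned)
7..8  -- padding (1B)
8..16  channels  (8B, 8-aligned)
16..17  height  (1B, 1-aligned)
17..18  mip_level  (1B, 1-aligned)
18..20  -- padding (2B)
20..24  pitch  (4B, 4-aligned)
24..28  layer  (4B, 4-aligned)
28..32  -- tail padding (4B)
sizeof = 32, alignof = 8
data bytes 25, size 32 → padding 7

7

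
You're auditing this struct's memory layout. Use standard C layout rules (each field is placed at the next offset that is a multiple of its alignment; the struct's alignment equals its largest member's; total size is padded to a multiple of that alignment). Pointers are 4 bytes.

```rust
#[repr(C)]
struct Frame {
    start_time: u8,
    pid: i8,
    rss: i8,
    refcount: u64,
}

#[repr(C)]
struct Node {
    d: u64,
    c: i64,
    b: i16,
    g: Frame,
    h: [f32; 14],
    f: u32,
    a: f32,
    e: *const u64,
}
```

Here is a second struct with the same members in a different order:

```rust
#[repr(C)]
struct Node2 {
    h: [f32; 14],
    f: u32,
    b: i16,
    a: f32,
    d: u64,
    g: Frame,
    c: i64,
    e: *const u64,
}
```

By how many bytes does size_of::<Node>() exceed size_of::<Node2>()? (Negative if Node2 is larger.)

0

Frame: @0: start_time [1B, align 1] → 1; @1: pid [1B, align 1] → 2; @2: rss [1B, align 1] → 3; +5 pad (align 8); @8: refcount [8B, align 8] → 16; size 16, align 8
@0: d [8B, align 8] → 8
@8: c [8B, align 8] → 16
@16: b [2B, align 2] → 18
+6 pad (align 8)
@24: g [16B, align 8] → 40
@40: h [56B, align 4] → 96
@96: f [4B, align 4] → 100
@100: a [4B, align 4] → 104
@104: e [4B, align 4] → 108
+4 tail pad (align 8)
size 112, align 8
— Node2 —
@0: h [56B, align 4] → 56
@56: f [4B, align 4] → 60
@60: b [2B, align 2] → 62
+2 pad (align 4)
@64: a [4B, align 4] → 68
+4 pad (align 8)
@72: d [8B, align 8] → 80
@80: g [16B, align 8] → 96
@96: c [8B, align 8] → 104
@104: e [4B, align 4] → 108
+4 tail pad (align 8)
size 112, align 8
112 − 112 = 0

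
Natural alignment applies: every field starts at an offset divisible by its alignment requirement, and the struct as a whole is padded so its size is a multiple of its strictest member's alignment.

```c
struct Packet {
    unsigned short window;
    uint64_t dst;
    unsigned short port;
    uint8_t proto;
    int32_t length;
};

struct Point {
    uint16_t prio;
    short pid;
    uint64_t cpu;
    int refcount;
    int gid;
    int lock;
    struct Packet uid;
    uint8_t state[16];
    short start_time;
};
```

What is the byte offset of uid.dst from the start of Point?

Packet: window at 0 (size 2, align 2) → ends 2; pad 6 to align 8 for dst; dst at 8 (size 8, align 8) → ends 16; port at 16 (size 2, align 2) → ends 18; proto at 18 (size 1, align 1) → ends 19; pad 1 to align 4 for length; length at 20 (size 4, align 4) → ends 24; total 24 bytes, alignment 8
prio at 0 (size 2, align 2) → ends 2
pid at 2 (size 2, align 2) → ends 4
pad 4 to align 8 for cpu
cpu at 8 (size 8, align 8) → ends 16
refcount at 16 (size 4, align 4) → ends 20
gid at 20 (size 4, align 4) → ends 24
lock at 24 (size 4, align 4) → ends 28
pad 4 to align 8 for uid
uid at 32 (size 24, align 8) → ends 56
within Packet: dst at 8
32 + 8 = 40

40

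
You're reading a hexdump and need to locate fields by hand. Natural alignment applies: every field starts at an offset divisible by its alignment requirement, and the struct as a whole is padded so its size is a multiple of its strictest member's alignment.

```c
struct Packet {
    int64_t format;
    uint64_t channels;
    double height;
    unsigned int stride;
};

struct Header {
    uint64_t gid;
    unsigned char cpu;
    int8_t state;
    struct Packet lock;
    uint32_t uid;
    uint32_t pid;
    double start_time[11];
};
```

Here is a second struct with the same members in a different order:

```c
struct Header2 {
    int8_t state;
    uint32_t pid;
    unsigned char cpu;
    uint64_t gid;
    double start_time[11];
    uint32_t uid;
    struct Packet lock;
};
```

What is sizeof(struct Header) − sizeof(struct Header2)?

-8

Packet: @0: format [8B, align 8] → 8; @8: channels [8B, align 8] → 16; @16: height [8B, align 8] → 24; @24: stride [4B, align 4] → 28; +4 tail pad (align 8); size 32, align 8
@0: gid [8B, align 8] → 8
@8: cpu [1B, align 1] → 9
@9: state [1B, align 1] → 10
+6 pad (align 8)
@16: lock [32B, align 8] → 48
@48: uid [4B, align 4] → 52
@52: pid [4B, align 4] → 56
@56: start_time [88B, align 8] → 144
size 144, align 8
— Header2 —
@0: state [1B, align 1] → 1
+3 pad (align 4)
@4: pid [4B, align 4] → 8
@8: cpu [1B, align 1] → 9
+7 pad (align 8)
@16: gid [8B, align 8] → 24
@24: start_time [88B, align 8] → 112
@112: uid [4B, align 4] → 116
+4 pad (align 8)
@120: lock [32B, align 8] → 152
size 152, align 8
144 − 152 = -8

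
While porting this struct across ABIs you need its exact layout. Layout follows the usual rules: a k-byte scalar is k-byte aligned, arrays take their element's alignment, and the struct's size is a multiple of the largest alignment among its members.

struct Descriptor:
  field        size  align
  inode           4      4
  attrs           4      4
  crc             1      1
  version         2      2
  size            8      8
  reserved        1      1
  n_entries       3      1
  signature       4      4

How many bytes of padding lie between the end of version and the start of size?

4

@0: inode [4B, align 4] → 4
@4: attrs [4B, align 4] → 8
@8: crc [1B, align 1] → 9
+1 pad (align 2)
@10: version [2B, align 2] → 12
+4 pad (align 8)
@16: size [8B, align 8] → 24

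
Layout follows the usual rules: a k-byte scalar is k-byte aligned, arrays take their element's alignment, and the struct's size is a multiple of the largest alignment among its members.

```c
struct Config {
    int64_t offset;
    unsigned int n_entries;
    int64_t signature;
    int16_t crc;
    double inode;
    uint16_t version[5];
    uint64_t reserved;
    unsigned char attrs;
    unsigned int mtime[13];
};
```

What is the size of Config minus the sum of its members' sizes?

@0: offset [8B, align 8] → 8
@8: n_entries [4B, align 4] → 12
+4 pad (align 8)
@16: signature [8B, align 8] → 24
@24: crc [2B, align 2] → 26
+6 pad (align 8)
@32: inode [8B, align 8] → 40
@40: version [10B, align 2] → 50
+6 pad (align 8)
@56: reserved [8B, align 8] → 64
@64: attrs [1B, align 1] → 65
+3 pad (align 4)
@68: mtime [52B, align 4] → 120
size 120, align 8
data bytes 101, size 120 → padding 19

19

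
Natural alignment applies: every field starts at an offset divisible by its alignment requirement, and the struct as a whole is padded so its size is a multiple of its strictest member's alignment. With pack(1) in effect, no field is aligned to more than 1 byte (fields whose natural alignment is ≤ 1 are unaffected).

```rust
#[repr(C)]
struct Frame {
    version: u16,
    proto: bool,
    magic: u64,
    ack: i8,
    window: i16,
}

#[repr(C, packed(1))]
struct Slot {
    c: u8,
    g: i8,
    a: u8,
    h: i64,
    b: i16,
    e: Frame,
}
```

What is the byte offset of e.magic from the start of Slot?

21

Frame: 0..2  version  (2B, 2-aligned); 2..3  proto  (1B, 1-aligned); 3..8  -- padding (5B); 8..16  magic  (8B, 8-aligned); 16..17  ack  (1B, 1-aligned); 17..18  -- padding (1B); 18..20  window  (2B, 2-aligned); 20..24  -- tail padding (4B); sizeof = 24, alignof = 8
0..1  c  (1B, 1-aligned)
1..2  g  (1B, 1-aligned)
2..3  a  (1B, 1-aligned)
3..11  h  (8B, 1-aligned)
11..13  b  (2B, 1-aligned)
13..37  e  (24B, 1-aligned)
within Frame: magic at 8
13 + 8 = 21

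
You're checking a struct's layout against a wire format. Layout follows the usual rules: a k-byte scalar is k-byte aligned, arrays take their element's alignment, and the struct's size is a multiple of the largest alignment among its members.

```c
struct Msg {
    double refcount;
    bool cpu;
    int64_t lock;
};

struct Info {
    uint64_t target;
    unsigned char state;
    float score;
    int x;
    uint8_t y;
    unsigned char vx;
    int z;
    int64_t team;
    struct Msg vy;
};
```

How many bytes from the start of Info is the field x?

Msg: refcount at 0 (size 8, align 8) → ends 8; cpu at 8 (size 1, align 1) → ends 9; pad 7 to align 8 for lock; lock at 16 (size 8, align 8) → ends 24; total 24 bytes, alignment 8
target at 0 (size 8, align 8) → ends 8
state at 8 (size 1, align 1) → ends 9
pad 3 to align 4 for score
score at 12 (size 4, align 4) → ends 16
x at 16 (size 4, align 4) → ends 20

16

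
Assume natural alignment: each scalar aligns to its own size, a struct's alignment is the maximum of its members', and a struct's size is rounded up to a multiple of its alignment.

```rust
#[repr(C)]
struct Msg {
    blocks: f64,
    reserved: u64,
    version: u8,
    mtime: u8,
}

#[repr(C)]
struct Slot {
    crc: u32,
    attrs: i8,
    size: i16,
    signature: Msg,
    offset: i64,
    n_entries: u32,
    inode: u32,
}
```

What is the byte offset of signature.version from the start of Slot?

Msg: 0..8  blocks  (8B, 8-aligned); 8..16  reserved  (8B, 8-aligned); 16..17  version  (1B, 1-aligned); 17..18  mtime  (1B, 1-aligned); 18..24  -- tail padding (6B); sizeof = 24, alignof = 8
0..4  crc  (4B, 4-aligned)
4..5  attrs  (1B, 1-aligned)
5..6  -- padding (1B)
6..8  size  (2B, 2-aligned)
8..32  signature  (24B, 8-aligned)
within Msg: version at 16
8 + 16 = 24

24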